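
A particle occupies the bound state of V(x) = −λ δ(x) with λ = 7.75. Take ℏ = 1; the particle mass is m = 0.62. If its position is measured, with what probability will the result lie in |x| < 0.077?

P = 0.523

The normalised bound state is ψ = √κ e^{−κ|x|} with κ = mλ/ℏ² = 4.805.
P(|x| < d) = ∫_{−d}^{d} κ e^{−2κ|x|} dx = 1 − e^{−2κd} = 1 − e^{−0.7400} = 0.5229.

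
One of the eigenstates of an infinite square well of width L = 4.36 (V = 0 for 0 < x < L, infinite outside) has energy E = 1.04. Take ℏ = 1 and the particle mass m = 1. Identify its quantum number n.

n = 2

From E_n = n²π²ℏ²/(2mL²) invert to n = √(2mL²E)/(πℏ).
n = (4.36/π) × √(2 × 1 × 1.04) = 2.002 → n = 2.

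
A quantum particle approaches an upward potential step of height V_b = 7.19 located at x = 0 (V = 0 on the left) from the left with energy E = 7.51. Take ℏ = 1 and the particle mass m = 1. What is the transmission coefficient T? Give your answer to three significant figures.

T = 0.567

The wavenumbers are k₁ = √(2mE)/ℏ = 3.876 on the left and k₂ = √(2m(E − V_b))/ℏ = 0.8000 on the right.
Matching ψ and ψ′ at x = 0 gives r = (k₁ − k₂)/(k₁ + k₂), so R = r² = 0.4327 and T = 1 − R = 0.5673.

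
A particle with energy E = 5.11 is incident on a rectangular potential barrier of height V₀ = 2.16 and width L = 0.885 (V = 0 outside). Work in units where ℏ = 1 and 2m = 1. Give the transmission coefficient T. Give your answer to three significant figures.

E > V₀: inside the barrier k₂ = √(2m(E − V₀))/ℏ = 1.718, k₂L = 1.520.
T = [1 + V₀² sin²(k₂L) / (4E(E − V₀))]⁻¹ = 1/1.077 = 0.928.

T = 0.928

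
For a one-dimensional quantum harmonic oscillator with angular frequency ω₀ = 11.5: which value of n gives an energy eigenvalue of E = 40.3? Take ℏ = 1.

n = 3

Invert E_n = (n + ½)ℏω₀: n = E/ℏω₀ − ½ = 3.004, so n = 3.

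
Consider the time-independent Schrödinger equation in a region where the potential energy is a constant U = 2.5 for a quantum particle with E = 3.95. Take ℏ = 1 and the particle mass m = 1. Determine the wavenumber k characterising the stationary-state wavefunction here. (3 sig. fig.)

k = 1.70

With E > U the solution is oscillatory, ψ ∝ e^{±ikx} with k = √(2m(E − U))/ℏ.
k = √(2 × 1 × 1.45) = 1.703.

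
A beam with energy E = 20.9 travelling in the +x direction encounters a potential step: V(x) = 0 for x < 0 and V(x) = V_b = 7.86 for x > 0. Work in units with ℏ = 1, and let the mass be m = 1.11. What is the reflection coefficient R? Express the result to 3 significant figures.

R = 0.0138

On each side the TISE gives plane waves with k = √(2m(E − V))/ℏ: k₁ = √(2·1.11·20.9) = 6.812, k₂ = √(2·1.11·13.04) = 5.380.
Continuity of ψ and ψ′ at the step yields the reflection amplitude r = (k₁ − k₂)/(k₁ + k₂) = 0.1174; thus R = |r|² = 0.01378, T = 0.9862.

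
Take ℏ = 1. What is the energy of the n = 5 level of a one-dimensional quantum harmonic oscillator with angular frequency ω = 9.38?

E = 51.6

Using E_n = (n + ½)ℏω: E_5 = 5.5 × 9.38 = 51.59.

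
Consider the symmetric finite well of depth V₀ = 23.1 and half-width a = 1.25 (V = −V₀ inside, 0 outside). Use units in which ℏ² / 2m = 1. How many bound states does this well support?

N = 4

The dimensionless depth is z₀ = a√(2mV₀)/ℏ = 1.25 × √(23.10) = 6.008.
The even/odd transcendental equations gain one root per π/2 in z₀, giving N = 1 + ⌊2z₀/π⌋ = 1 + ⌊3.825⌋ = 4.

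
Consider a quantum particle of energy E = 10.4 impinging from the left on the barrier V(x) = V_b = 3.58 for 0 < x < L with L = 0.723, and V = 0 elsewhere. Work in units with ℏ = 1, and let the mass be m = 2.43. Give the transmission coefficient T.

Above the barrier the interior wavenumber is k₂ = √(2m(E − V_b))/ℏ = 5.757, giving phase k₂L = 4.162.
T = [1 + V_b² sin²(k₂L) / (4E(E − V_b))]⁻¹ = 1/1.033 = 0.968.

T = 0.968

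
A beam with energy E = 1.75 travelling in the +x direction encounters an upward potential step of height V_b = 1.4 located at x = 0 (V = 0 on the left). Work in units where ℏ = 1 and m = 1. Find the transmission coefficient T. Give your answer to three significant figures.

T = 0.854

The wavenumbers are k₁ = √(2mE)/ℏ = 1.871 on the left and k₂ = √(2m(E − V_b))/ℏ = 0.8367 on the right.
Continuity of ψ and ψ′ at the step yields the reflection amplitude r = (k₁ − k₂)/(k₁ + k₂) = 0.3820; thus R = |r|² = 0.1459, T = 0.8541.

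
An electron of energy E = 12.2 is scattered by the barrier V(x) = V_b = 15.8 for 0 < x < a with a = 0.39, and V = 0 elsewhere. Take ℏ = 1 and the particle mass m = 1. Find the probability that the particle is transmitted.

Since E < V_b the interior solution is evanescent with decay constant κ = √(2m(V_b − E))/ℏ = 2.683.
κa = 1.046, sinh(κa) = 1.248.
Matching ψ, ψ′ at both faces gives T = [1 + V_b² sinh²(κa) / (4E(V_b − E))]⁻¹ = 1/3.214 = 0.311.

T = 0.311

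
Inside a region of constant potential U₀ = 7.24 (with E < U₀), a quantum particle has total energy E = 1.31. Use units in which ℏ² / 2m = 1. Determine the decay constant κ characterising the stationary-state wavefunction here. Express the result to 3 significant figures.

κ = 2.44

Since E < U₀ the TISE in this region is ψ'' = κ²ψ with κ = √(2m(U₀ − E))/ℏ.
κ = √(2 × 0.5 × 5.93) = 2.435.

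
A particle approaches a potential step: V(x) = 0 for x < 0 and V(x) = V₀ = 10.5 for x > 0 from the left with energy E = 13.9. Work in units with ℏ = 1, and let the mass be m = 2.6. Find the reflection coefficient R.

The wavenumbers are k₁ = √(2mE)/ℏ = 8.502 on the left and k₂ = √(2m(E − V₀))/ℏ = 4.205 on the right.
Continuity of ψ and ψ′ at the step yields the reflection amplitude r = (k₁ − k₂)/(k₁ + k₂) = 0.3382; thus R = |r|² = 0.1144, T = 0.8856.

R = 0.114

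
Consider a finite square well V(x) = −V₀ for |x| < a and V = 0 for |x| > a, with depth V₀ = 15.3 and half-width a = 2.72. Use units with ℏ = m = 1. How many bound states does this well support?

The dimensionless depth is z₀ = a√(2mV₀)/ℏ = 2.72 × √(30.60) = 15.05.
The even/odd transcendental equations gain one root per π/2 in z₀, giving N = 1 + ⌊2z₀/π⌋ = 1 + ⌊9.579⌋ = 10.

N = 10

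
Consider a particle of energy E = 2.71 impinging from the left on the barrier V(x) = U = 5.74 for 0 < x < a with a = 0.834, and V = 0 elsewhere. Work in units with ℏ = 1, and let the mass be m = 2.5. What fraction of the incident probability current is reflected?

Since E < U the interior solution is evanescent with decay constant κ = √(2m(U − E))/ℏ = 3.892.
κa = 3.246, sinh(κa) = 12.83.
Matching ψ, ψ′ at both faces gives T = [1 + U² sinh²(κa) / (4E(U − E))]⁻¹ = 1/166.0 = 0.00602.
R = 1 − T = 0.994.

R = 0.994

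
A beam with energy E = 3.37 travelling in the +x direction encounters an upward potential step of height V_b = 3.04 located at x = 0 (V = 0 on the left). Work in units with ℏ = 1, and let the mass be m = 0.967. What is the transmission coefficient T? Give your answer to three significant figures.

T = 0.726

The wavenumbers are k₁ = √(2mE)/ℏ = 2.553 on the left and k₂ = √(2m(E − V_b))/ℏ = 0.7989 on the right.
Matching ψ and ψ′ at x = 0 gives r = (k₁ − k₂)/(k₁ + k₂), so R = r² = 0.2739 and T = 1 − R = 0.7261.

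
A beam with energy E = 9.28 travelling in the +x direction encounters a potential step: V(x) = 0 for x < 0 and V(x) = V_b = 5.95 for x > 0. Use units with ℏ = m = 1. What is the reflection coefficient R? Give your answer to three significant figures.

R = 0.0629

On each side the TISE gives plane waves with k = √(2m(E − V))/ℏ: k₁ = √(2·1·9.28) = 4.308, k₂ = √(2·1·3.33) = 2.581.
Matching ψ and ψ′ at x = 0 gives r = (k₁ − k₂)/(k₁ + k₂), so R = r² = 0.06288 and T = 1 − R = 0.9371.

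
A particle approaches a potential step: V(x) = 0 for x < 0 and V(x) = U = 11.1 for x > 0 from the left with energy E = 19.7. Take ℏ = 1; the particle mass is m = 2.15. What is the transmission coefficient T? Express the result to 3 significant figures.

T = 0.958

The wavenumbers are k₁ = √(2mE)/ℏ = 9.204 on the left and k₂ = √(2m(E − U))/ℏ = 6.081 on the right.
Continuity of ψ and ψ′ at the step yields the reflection amplitude r = (k₁ − k₂)/(k₁ + k₂) = 0.2043; thus R = |r|² = 0.04174, T = 0.9583.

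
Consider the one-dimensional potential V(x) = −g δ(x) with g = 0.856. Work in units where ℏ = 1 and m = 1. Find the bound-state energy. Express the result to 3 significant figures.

For x ≠ 0 the bound state is ψ ∝ e^{−κ|x|}; integrating the TISE across the delta gives the cusp condition 2κ = 2mg/ℏ², so κ = 0.8560.
Then E = −ℏ²κ²/(2m) = −mg²/(2ℏ²) = -0.3664.

E = -0.366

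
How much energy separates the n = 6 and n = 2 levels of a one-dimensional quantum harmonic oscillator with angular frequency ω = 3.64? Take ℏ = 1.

ΔE = 14.6

E_n = ℏω(n + ½), so ΔE = (6 − 2) ℏω = 4 × 3.64 = 14.56.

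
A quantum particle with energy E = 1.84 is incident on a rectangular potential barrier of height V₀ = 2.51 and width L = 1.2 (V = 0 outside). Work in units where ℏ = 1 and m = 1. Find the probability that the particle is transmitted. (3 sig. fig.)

T = 0.181

E < V₀: inside the barrier ψ ∝ e^{±κx} with κ = √(2m(V₀ − E))/ℏ = 1.158.
κL = 1.389, sinh(κL) = 1.881.
The exact tunnelling result is T⁻¹ = 1 + V₀² sinh²(κL) / [4E(V₀ − E)] = 5.520, so T = 0.181.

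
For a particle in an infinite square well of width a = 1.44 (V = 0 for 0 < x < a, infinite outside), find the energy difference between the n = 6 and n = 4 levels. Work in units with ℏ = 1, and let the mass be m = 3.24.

ΔE = 14.7

E_n = n²π²ℏ²/(2ma²), so ΔE = (6² − 4²) π²ℏ²/(2ma²).
ΔE = 20 × π² / (2 × 3.24 × 1.44²) = 14.69.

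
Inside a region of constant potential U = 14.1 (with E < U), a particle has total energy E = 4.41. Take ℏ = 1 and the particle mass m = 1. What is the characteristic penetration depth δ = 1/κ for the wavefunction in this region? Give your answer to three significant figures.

δ = 0.227

Since E < U the TISE in this region is ψ'' = κ²ψ with κ = √(2m(U − E))/ℏ.
κ = √(2 × 1 × 9.69) = 4.402. The penetration depth is δ = 1/κ = 0.227.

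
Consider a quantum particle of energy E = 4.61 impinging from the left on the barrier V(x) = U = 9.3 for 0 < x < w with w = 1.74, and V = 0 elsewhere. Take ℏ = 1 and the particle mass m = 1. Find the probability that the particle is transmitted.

T = 0.0000940

Since E < U the interior solution is evanescent with decay constant κ = √(2m(U − E))/ℏ = 3.063.
κw = 5.329, sinh(κw) = 103.1.
Matching ψ, ψ′ at both faces gives T = [1 + U² sinh²(κw) / (4E(U − E))]⁻¹ = 1/10640 = 0.0000940.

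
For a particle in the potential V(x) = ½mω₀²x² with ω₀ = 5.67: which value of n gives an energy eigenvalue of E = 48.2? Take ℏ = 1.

n = 8

E_n = ℏω₀(n + ½) ⇒ n = E/(ℏω₀) − ½ = 48.2/5.67 − 0.5 = 8.001 → n = 8.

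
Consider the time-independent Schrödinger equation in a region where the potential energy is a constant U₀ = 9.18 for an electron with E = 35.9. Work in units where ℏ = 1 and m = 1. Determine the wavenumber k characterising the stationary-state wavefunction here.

With E > U₀ the solution is oscillatory, ψ ∝ e^{±ikx} with k = √(2m(E − U₀))/ℏ.
k = √(2 × 1 × 26.72) = 7.310.

k = 7.31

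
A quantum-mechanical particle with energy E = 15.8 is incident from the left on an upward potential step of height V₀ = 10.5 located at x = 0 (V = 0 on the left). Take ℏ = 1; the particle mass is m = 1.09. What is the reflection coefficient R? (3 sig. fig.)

R = 0.0710

On each side the TISE gives plane waves with k = √(2m(E − V))/ℏ: k₁ = √(2·1.09·15.8) = 5.869, k₂ = √(2·1.09·5.3) = 3.399.
Matching ψ and ψ′ at x = 0 gives r = (k₁ − k₂)/(k₁ + k₂), so R = r² = 0.07101 and T = 1 − R = 0.9290.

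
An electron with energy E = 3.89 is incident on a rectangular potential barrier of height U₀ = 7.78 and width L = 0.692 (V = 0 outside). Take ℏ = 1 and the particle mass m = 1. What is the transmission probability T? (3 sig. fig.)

E < U₀: inside the barrier ψ ∝ e^{±κx} with κ = √(2m(U₀ − E))/ℏ = 2.789.
κL = 1.930, sinh(κL) = 3.373.
Matching ψ, ψ′ at both faces gives T = [1 + U₀² sinh²(κL) / (4E(U₀ − E))]⁻¹ = 1/12.38 = 0.0808.

T = 0.0808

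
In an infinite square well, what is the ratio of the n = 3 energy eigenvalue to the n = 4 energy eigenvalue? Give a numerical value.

E_n = n²π²ℏ²/(2mL²) so the ratio is n₂²/n₁² = 9/16 = 0.5625.

0.5625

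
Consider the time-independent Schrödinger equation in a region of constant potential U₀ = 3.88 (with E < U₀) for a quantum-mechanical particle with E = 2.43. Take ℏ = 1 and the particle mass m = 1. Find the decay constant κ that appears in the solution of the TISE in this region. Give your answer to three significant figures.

κ = 1.70

Since E < U₀ the TISE in this region is ψ'' = κ²ψ with κ = √(2m(U₀ − E))/ℏ.
κ = √(2 × 1 × 1.45) = 1.703.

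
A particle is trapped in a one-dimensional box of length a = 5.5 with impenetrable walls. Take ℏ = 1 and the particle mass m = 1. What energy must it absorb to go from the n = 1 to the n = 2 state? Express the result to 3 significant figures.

ΔE = 0.489

E_n = n²π²ℏ²/(2ma²), so ΔE = (2² − 1²) π²ℏ²/(2ma²).
ΔE = 3 × π² / (2 × 1 × 5.5²) = 0.4894.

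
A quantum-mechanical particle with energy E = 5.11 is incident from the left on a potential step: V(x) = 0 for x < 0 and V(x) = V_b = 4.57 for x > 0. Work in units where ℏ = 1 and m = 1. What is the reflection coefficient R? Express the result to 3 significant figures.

R = 0.259

On each side the TISE gives plane waves with k = √(2m(E − V))/ℏ: k₁ = √(2·1·5.11) = 3.197, k₂ = √(2·1·0.54) = 1.039.
Matching ψ and ψ′ at x = 0 gives r = (k₁ − k₂)/(k₁ + k₂), so R = r² = 0.2594 and T = 1 − R = 0.7406.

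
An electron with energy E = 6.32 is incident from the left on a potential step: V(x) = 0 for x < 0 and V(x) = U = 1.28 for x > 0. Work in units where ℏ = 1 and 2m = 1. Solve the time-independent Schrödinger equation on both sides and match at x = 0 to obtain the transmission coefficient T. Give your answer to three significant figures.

On each side the TISE gives plane waves with k = √(2m(E − V))/ℏ: k₁ = √(2·½·6.32) = 2.514, k₂ = √(2·½·5.04) = 2.245.
Matching ψ and ψ′ at x = 0 gives r = (k₁ − k₂)/(k₁ + k₂), so R = r² = 0.003194 and T = 1 − R = 0.9968.

T = 0.997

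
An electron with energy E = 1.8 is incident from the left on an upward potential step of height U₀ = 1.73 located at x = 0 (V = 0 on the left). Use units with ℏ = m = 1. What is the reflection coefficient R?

R = 0.450

The wavenumbers are k₁ = √(2mE)/ℏ = 1.897 on the left and k₂ = √(2m(E − U₀))/ℏ = 0.3742 on the right.
Matching ψ and ψ′ at x = 0 gives r = (k₁ − k₂)/(k₁ + k₂), so R = r² = 0.4497 and T = 1 − R = 0.5503.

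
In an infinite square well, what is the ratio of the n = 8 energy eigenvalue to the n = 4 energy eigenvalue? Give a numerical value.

4

Since E_n ∝ n², the ratio is (8/4)² = 4.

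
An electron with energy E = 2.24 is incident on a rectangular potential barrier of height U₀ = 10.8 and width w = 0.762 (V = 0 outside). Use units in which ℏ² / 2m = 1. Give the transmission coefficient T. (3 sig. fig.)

Since E < U₀ the interior solution is evanescent with decay constant κ = √(2m(U₀ − E))/ℏ = 2.926.
κw = 2.229, sinh(κw) = 4.593.
The exact tunnelling result is T⁻¹ = 1 + U₀² sinh²(κw) / [4E(U₀ − E)] = 33.09, so T = 0.0302.

T = 0.0302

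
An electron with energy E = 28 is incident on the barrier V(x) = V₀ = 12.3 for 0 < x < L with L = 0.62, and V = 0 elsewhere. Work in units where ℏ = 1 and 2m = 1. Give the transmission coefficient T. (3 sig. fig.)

T = 0.967

Above the barrier the interior wavenumber is k₂ = √(2m(E − V₀))/ℏ = 3.962, giving phase k₂L = 2.457.
Matching at both interfaces gives T⁻¹ = 1 + V₀² sin²(k₂L) / [4E(E − V₀)] = 1.034, hence T = 0.967.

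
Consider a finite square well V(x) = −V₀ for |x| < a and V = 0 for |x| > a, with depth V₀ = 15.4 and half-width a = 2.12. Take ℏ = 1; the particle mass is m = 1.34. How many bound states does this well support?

The dimensionless depth is z₀ = a√(2mV₀)/ℏ = 2.12 × √(41.27) = 13.62.
A new bound state (alternating even/odd) appears each time z₀ passes a multiple of π/2, so N = ⌊2z₀/π⌋ + 1 = ⌊8.670⌋ + 1 = 9.

N = 9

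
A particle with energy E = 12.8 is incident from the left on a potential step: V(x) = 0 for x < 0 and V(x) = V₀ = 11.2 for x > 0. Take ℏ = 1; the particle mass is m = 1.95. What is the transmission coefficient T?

T = 0.772

On each side the TISE gives plane waves with k = √(2m(E − V))/ℏ: k₁ = √(2·1.95·12.8) = 7.065, k₂ = √(2·1.95·1.6) = 2.498.
Matching ψ and ψ′ at x = 0 gives r = (k₁ − k₂)/(k₁ + k₂), so R = r² = 0.2281 and T = 1 − R = 0.7719.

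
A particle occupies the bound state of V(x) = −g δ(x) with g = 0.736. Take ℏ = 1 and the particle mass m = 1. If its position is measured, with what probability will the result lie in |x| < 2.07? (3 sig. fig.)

The normalised bound state is ψ = √κ e^{−κ|x|} with κ = mg/ℏ² = 0.7360.
P(|x| < d) = ∫_{−d}^{d} κ e^{−2κ|x|} dx = 1 − e^{−2κd} = 1 − e^{−3.047} = 0.9525.

P = 0.953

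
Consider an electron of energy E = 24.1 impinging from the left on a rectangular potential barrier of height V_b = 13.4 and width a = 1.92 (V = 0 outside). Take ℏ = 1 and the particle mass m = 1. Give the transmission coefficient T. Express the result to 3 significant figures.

T = 0.956

Above the barrier the interior wavenumber is k₂ = √(2m(E − V_b))/ℏ = 4.626, giving phase k₂a = 8.882.
Matching at both interfaces gives T⁻¹ = 1 + V_b² sin²(k₂a) / [4E(E − V_b)] = 1.046, hence T = 0.956.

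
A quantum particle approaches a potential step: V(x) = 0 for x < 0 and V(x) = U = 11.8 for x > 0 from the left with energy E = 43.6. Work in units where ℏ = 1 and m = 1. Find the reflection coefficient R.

On each side the TISE gives plane waves with k = √(2m(E − V))/ℏ: k₁ = √(2·1·43.6) = 9.338, k₂ = √(2·1·31.8) = 7.975.
Matching ψ and ψ′ at x = 0 gives r = (k₁ − k₂)/(k₁ + k₂), so R = r² = 0.006199 and T = 1 − R = 0.9938.

R = 0.00620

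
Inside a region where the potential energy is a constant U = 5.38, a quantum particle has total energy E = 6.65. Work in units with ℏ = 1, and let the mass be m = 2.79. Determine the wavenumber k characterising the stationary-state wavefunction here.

With E > U the solution is oscillatory, ψ ∝ e^{±ikx} with k = √(2m(E − U))/ℏ.
k = √(2 × 2.79 × 1.27) = 2.662.

k = 2.66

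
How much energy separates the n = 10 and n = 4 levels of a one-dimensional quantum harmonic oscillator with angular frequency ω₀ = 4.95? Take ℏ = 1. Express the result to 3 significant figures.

ΔE = 29.7

E_n = ℏω₀(n + ½), so ΔE = (10 − 4) ℏω₀ = 6 × 4.95 = 29.70.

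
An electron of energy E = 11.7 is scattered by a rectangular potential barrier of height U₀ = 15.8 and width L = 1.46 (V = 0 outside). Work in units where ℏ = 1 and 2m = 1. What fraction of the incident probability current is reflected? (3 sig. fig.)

R = 0.992

E < U₀: inside the barrier ψ ∝ e^{±κx} with κ = √(2m(U₀ − E))/ℏ = 2.025.
κL = 2.956, sinh(κL) = 9.587.
Matching ψ, ψ′ at both faces gives T = [1 + U₀² sinh²(κL) / (4E(U₀ − E))]⁻¹ = 1/120.6 = 0.00829.
R = 1 − T = 0.992.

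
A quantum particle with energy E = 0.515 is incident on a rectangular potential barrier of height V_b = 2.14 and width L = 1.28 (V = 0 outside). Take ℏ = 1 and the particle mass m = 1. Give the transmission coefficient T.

T = 0.0287

Since E < V_b the interior solution is evanescent with decay constant κ = √(2m(V_b − E))/ℏ = 1.803.
κL = 2.308, sinh(κL) = 4.975.
The exact tunnelling result is T⁻¹ = 1 + V_b² sinh²(κL) / [4E(V_b − E)] = 34.86, so T = 0.0287.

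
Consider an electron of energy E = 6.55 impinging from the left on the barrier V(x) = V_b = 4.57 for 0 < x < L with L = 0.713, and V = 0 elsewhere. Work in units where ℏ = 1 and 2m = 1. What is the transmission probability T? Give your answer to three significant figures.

E > V_b: inside the barrier k₂ = √(2m(E − V_b))/ℏ = 1.407, k₂L = 1.003.
Matching at both interfaces gives T⁻¹ = 1 + V_b² sin²(k₂L) / [4E(E − V_b)] = 1.286, hence T = 0.777.

T = 0.777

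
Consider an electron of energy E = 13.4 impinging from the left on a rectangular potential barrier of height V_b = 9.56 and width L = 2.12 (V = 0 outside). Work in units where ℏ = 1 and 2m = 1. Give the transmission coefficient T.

T = 0.758

E > V_b: inside the barrier k₂ = √(2m(E − V_b))/ℏ = 1.960, k₂L = 4.154.
Matching at both interfaces gives T⁻¹ = 1 + V_b² sin²(k₂L) / [4E(E − V_b)] = 1.320, hence T = 0.758.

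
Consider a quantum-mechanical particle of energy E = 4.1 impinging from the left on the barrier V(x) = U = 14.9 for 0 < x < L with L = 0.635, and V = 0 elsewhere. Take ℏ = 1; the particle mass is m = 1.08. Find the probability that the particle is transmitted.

E < U: inside the barrier ψ ∝ e^{±κx} with κ = √(2m(U − E))/ℏ = 4.830.
κL = 3.067, sinh(κL) = 10.72.
Matching ψ, ψ′ at both faces gives T = [1 + U² sinh²(κL) / (4E(U − E))]⁻¹ = 1/144.9 = 0.00690.

T = 0.00690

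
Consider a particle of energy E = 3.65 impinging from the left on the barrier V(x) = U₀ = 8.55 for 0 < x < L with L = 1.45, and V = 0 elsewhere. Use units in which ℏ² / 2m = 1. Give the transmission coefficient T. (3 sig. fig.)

T = 0.00636

Since E < U₀ the interior solution is evanescent with decay constant κ = √(2m(U₀ − E))/ℏ = 2.214.
κL = 3.210, sinh(κL) = 12.37.
Matching ψ, ψ′ at both faces gives T = [1 + U₀² sinh²(κL) / (4E(U₀ − E))]⁻¹ = 1/157.3 = 0.00636.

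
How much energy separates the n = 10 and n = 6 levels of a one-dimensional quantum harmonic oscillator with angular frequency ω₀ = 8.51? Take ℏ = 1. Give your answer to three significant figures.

E_n = ℏω₀(n + ½), so ΔE = (10 − 6) ℏω₀ = 4 × 8.51 = 34.04.

ΔE = 34.0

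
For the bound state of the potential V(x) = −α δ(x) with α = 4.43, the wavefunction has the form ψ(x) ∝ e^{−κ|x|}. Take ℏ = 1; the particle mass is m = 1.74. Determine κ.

Integrate −(ℏ²/2m)ψ'' − αδ(x)ψ = Eψ from −ε to +ε: the ψ'' term gives ψ'(0⁺) − ψ'(0⁻) and the δ term gives −(2mα/ℏ²)ψ(0).
With ψ ∝ e^{−κ|x|} this yields −2κ = −2mα/ℏ², so κ = mα/ℏ² = 7.708.

κ = 7.71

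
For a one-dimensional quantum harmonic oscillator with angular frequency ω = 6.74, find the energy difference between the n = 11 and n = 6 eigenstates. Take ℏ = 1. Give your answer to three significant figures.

ΔE = 33.7

E_n = ℏω(n + ½), so ΔE = (11 − 6) ℏω = 5 × 6.74 = 33.70.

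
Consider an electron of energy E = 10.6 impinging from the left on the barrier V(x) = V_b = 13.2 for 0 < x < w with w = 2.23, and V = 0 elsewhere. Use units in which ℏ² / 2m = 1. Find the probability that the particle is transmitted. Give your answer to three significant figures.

T = 0.00190

E < V_b: inside the barrier ψ ∝ e^{±κx} with κ = √(2m(V_b − E))/ℏ = 1.612.
κw = 3.596, sinh(κw) = 18.21.
The exact tunnelling result is T⁻¹ = 1 + V_b² sinh²(κw) / [4E(V_b − E)] = 525.0, so T = 0.00190.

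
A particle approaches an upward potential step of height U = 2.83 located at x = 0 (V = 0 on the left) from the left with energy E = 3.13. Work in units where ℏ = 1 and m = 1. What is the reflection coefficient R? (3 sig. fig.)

R = 0.278

The wavenumbers are k₁ = √(2mE)/ℏ = 2.502 on the left and k₂ = √(2m(E − U))/ℏ = 0.7746 on the right.
Continuity of ψ and ψ′ at the step yields the reflection amplitude r = (k₁ − k₂)/(k₁ + k₂) = 0.5272; thus R = |r|² = 0.2779, T = 0.7221.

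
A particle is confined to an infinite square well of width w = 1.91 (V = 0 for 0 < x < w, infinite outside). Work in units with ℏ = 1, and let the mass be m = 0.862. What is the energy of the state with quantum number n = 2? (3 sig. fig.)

E = 6.28

The infinite-well eigenfunctions ψ_n = √(2/w) sin(nπx/w) vanish at both walls, giving E_n = n²π²ℏ²/(2mw²).
E_2 = 2² × π² / (2 × 0.862 × 1.91²) = 6.277.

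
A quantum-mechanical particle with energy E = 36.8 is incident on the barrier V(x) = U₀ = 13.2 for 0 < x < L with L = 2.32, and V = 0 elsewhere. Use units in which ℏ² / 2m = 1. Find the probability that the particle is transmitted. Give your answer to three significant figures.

Above the barrier the interior wavenumber is k₂ = √(2m(E − U₀))/ℏ = 4.858, giving phase k₂L = 11.27.
Matching at both interfaces gives T⁻¹ = 1 + U₀² sin²(k₂L) / [4E(E − U₀)] = 1.046, hence T = 0.956.

T = 0.956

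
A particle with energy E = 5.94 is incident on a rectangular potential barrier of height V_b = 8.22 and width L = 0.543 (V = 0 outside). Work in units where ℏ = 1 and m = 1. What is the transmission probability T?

T = 0.280

E < V_b: inside the barrier ψ ∝ e^{±κx} with κ = √(2m(V_b − E))/ℏ = 2.135.
κL = 1.160, sinh(κL) = 1.437.
Matching ψ, ψ′ at both faces gives T = [1 + V_b² sinh²(κL) / (4E(V_b − E))]⁻¹ = 1/3.577 = 0.280.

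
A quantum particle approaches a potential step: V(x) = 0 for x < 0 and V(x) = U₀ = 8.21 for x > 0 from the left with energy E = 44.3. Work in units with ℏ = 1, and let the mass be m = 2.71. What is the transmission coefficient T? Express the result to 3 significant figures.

T = 0.997

The wavenumbers are k₁ = √(2mE)/ℏ = 15.50 on the left and k₂ = √(2m(E − U₀))/ℏ = 13.99 on the right.
Continuity of ψ and ψ′ at the step yields the reflection amplitude r = (k₁ − k₂)/(k₁ + k₂) = 0.05120; thus R = |r|² = 0.002621, T = 0.9974.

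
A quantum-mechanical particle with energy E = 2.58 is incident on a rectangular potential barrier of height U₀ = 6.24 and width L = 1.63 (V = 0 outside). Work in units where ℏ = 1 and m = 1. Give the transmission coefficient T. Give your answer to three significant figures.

T = 0.000573

E < U₀: inside the barrier ψ ∝ e^{±κx} with κ = √(2m(U₀ − E))/ℏ = 2.706.
κL = 4.410, sinh(κL) = 41.13.
Matching ψ, ψ′ at both faces gives T = [1 + U₀² sinh²(κL) / (4E(U₀ − E))]⁻¹ = 1/1745 = 0.000573.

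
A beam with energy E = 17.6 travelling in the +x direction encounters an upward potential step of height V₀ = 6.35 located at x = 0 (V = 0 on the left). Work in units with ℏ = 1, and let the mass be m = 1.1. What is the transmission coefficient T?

T = 0.988

On each side the TISE gives plane waves with k = √(2m(E − V))/ℏ: k₁ = √(2·1.1·17.6) = 6.223, k₂ = √(2·1.1·11.25) = 4.975.
Matching ψ and ψ′ at x = 0 gives r = (k₁ − k₂)/(k₁ + k₂), so R = r² = 0.01241 and T = 1 − R = 0.9876.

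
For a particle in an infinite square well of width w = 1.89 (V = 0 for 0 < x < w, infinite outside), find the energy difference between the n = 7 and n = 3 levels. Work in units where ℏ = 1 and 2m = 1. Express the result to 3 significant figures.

ΔE = 111

E_n = n²π²ℏ²/(2mw²), so ΔE = (7² − 3²) π²ℏ²/(2mw²).
ΔE = 40 × π² / (2 × 0.5 × 1.89²) = 110.5.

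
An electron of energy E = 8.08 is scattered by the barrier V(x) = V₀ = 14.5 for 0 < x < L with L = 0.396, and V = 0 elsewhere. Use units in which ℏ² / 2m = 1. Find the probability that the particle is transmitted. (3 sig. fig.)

T = 0.415

E < V₀: inside the barrier ψ ∝ e^{±κx} with κ = √(2m(V₀ − E))/ℏ = 2.534.
κL = 1.003, sinh(κL) = 1.180.
The exact tunnelling result is T⁻¹ = 1 + V₀² sinh²(κL) / [4E(V₀ − E)] = 2.412, so T = 0.415.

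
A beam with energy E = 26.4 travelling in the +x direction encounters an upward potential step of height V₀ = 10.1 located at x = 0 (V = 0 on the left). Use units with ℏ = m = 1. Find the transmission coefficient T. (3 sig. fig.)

T = 0.986

On each side the TISE gives plane waves with k = √(2m(E − V))/ℏ: k₁ = √(2·1·26.4) = 7.266, k₂ = √(2·1·16.3) = 5.710.
Continuity of ψ and ψ′ at the step yields the reflection amplitude r = (k₁ − k₂)/(k₁ + k₂) = 0.1200; thus R = |r|² = 0.01439, T = 0.9856.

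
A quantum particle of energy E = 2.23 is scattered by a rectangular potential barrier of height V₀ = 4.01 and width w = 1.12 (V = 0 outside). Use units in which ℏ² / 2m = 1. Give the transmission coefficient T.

Since E < V₀ the interior solution is evanescent with decay constant κ = √(2m(V₀ − E))/ℏ = 1.334.
κw = 1.494, sinh(κw) = 2.116.
Matching ψ, ψ′ at both faces gives T = [1 + V₀² sinh²(κw) / (4E(V₀ − E))]⁻¹ = 1/5.534 = 0.181.

T = 0.181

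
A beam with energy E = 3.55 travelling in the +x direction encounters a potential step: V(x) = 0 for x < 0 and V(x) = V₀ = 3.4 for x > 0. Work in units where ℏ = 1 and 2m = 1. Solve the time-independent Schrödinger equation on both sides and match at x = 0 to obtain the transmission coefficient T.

The wavenumbers are k₁ = √(2mE)/ℏ = 1.884 on the left and k₂ = √(2m(E − V₀))/ℏ = 0.3873 on the right.
Matching ψ and ψ′ at x = 0 gives r = (k₁ − k₂)/(k₁ + k₂), so R = r² = 0.4343 and T = 1 − R = 0.5657.

T = 0.566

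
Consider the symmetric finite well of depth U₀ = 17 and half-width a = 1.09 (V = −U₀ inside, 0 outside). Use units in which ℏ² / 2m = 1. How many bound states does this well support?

The dimensionless depth is z₀ = a√(2mU₀)/ℏ = 1.09 × √(17.00) = 4.494.
The even/odd transcendental equations gain one root per π/2 in z₀, giving N = 1 + ⌊2z₀/π⌋ = 1 + ⌊2.861⌋ = 3.

N = 3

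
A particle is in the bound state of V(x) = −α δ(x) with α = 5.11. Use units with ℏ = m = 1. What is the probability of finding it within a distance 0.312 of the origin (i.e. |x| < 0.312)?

The normalised bound state is ψ = √κ e^{−κ|x|} with κ = mα/ℏ² = 5.110.
P(|x| < d) = ∫_{−d}^{d} κ e^{−2κ|x|} dx = 1 − e^{−2κd} = 1 − e^{−3.189} = 0.9588.

P = 0.959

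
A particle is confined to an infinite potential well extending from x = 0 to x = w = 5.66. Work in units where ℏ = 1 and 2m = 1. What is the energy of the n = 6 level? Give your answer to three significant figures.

The infinite-well eigenfunctions ψ_n = √(2/w) sin(nπx/w) vanish at both walls, giving E_n = n²π²ℏ²/(2mw²).
E_6 = 6² × π² / (2 × 0.5 × 5.66²) = 11.09.

E = 11.1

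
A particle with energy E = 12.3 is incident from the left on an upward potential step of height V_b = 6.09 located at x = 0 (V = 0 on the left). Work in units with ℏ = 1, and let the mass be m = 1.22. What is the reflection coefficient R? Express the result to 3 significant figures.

R = 0.0286

The wavenumbers are k₁ = √(2mE)/ℏ = 5.478 on the left and k₂ = √(2m(E − V_b))/ℏ = 3.893 on the right.
Matching ψ and ψ′ at x = 0 gives r = (k₁ − k₂)/(k₁ + k₂), so R = r² = 0.02863 and T = 1 − R = 0.9714.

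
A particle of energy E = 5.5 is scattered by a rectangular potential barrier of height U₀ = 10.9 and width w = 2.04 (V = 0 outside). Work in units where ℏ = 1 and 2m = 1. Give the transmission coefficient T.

T = 0.000305

E < U₀: inside the barrier ψ ∝ e^{±κx} with κ = √(2m(U₀ − E))/ℏ = 2.324.
κw = 4.741, sinh(κw) = 57.24.
The exact tunnelling result is T⁻¹ = 1 + U₀² sinh²(κw) / [4E(U₀ − E)] = 3278, so T = 0.000305.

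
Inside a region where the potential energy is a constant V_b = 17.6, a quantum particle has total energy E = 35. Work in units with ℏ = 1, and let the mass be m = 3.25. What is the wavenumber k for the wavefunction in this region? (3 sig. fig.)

With E > V_b the solution is oscillatory, ψ ∝ e^{±ikx} with k = √(2m(E − V_b))/ℏ.
k = √(2 × 3.25 × 17.4) = 10.63.

k = 10.6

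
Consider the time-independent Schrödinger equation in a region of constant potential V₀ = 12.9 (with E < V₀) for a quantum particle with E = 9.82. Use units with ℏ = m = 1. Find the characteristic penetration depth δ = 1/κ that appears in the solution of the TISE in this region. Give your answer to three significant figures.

δ = 0.403

Since E < V₀ the TISE in this region is ψ'' = κ²ψ with κ = √(2m(V₀ − E))/ℏ.
κ = √(2 × 1 × 3.08) = 2.482. The penetration depth is δ = 1/κ = 0.403.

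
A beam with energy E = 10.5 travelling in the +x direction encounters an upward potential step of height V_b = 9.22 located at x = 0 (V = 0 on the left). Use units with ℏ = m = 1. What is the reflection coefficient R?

R = 0.233

On each side the TISE gives plane waves with k = √(2m(E − V))/ℏ: k₁ = √(2·1·10.5) = 4.583, k₂ = √(2·1·1.28) = 1.600.
Continuity of ψ and ψ′ at the step yields the reflection amplitude r = (k₁ − k₂)/(k₁ + k₂) = 0.4824; thus R = |r|² = 0.2327, T = 0.7673.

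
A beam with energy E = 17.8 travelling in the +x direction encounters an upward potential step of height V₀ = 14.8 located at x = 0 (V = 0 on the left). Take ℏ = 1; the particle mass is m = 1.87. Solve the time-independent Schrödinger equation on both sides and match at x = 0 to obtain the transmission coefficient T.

T = 0.825

The wavenumbers are k₁ = √(2mE)/ℏ = 8.159 on the left and k₂ = √(2m(E − V₀))/ℏ = 3.350 on the right.
Matching ψ and ψ′ at x = 0 gives r = (k₁ − k₂)/(k₁ + k₂), so R = r² = 0.1746 and T = 1 − R = 0.8254.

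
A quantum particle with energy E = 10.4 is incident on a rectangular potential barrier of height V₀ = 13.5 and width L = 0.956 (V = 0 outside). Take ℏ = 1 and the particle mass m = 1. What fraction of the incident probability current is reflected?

R = 0.976

Since E < V₀ the interior solution is evanescent with decay constant κ = √(2m(V₀ − E))/ℏ = 2.490.
κL = 2.380, sinh(κL) = 5.358.
The exact tunnelling result is T⁻¹ = 1 + V₀² sinh²(κL) / [4E(V₀ − E)] = 41.58, so T = 0.0241.
R = 1 − T = 0.976.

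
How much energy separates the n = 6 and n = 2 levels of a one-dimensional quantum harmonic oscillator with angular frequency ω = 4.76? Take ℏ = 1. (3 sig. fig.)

E_n = ℏω(n + ½), so ΔE = (6 − 2) ℏω = 4 × 4.76 = 19.04.

ΔE = 19.0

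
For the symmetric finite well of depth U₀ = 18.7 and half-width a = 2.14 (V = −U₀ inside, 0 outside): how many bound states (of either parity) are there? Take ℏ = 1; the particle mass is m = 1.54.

N = 11

Define the well-strength parameter z₀ = (a/ℏ)√(2mU₀) = 2.14 × √(2·1.54·18.7) = 16.24.
A new bound state (alternating even/odd) appears each time z₀ passes a multiple of π/2, so N = ⌊2z₀/π⌋ + 1 = ⌊10.34⌋ + 1 = 11.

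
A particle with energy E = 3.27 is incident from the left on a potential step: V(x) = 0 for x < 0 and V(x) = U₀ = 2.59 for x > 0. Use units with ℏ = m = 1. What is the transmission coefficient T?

T = 0.860

On each side the TISE gives plane waves with k = √(2m(E − V))/ℏ: k₁ = √(2·1·3.27) = 2.557, k₂ = √(2·1·0.68) = 1.166.
Continuity of ψ and ψ′ at the step yields the reflection amplitude r = (k₁ − k₂)/(k₁ + k₂) = 0.3736; thus R = |r|² = 0.1396, T = 0.8604.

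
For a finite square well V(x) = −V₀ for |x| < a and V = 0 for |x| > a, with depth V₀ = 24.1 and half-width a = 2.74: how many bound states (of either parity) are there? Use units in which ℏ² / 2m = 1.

The dimensionless depth is z₀ = a√(2mV₀)/ℏ = 2.74 × √(24.10) = 13.45.
A new bound state (alternating even/odd) appears each time z₀ passes a multiple of π/2, so N = ⌊2z₀/π⌋ + 1 = ⌊8.563⌋ + 1 = 9.

N = 9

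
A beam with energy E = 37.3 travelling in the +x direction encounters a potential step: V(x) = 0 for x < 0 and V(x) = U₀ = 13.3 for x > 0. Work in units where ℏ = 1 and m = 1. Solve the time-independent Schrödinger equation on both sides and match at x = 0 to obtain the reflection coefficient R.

R = 0.0121

On each side the TISE gives plane waves with k = √(2m(E − V))/ℏ: k₁ = √(2·1·37.3) = 8.637, k₂ = √(2·1·24) = 6.928.
Matching ψ and ψ′ at x = 0 gives r = (k₁ − k₂)/(k₁ + k₂), so R = r² = 0.01205 and T = 1 − R = 0.9879.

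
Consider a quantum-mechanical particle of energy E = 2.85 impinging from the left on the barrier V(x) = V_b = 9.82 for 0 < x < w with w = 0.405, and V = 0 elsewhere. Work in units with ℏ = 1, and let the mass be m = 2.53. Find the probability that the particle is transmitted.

E < V_b: inside the barrier ψ ∝ e^{±κx} with κ = √(2m(V_b − E))/ℏ = 5.939.
κw = 2.405, sinh(κw) = 5.495.
The exact tunnelling result is T⁻¹ = 1 + V_b² sinh²(κw) / [4E(V_b − E)] = 37.65, so T = 0.0266.

T = 0.0266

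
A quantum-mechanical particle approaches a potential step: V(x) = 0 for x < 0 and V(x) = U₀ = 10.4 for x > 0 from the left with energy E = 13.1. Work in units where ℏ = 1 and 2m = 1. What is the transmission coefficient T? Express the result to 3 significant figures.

On each side the TISE gives plane waves with k = √(2m(E − V))/ℏ: k₁ = √(2·½·13.1) = 3.619, k₂ = √(2·½·2.7) = 1.643.
Matching ψ and ψ′ at x = 0 gives r = (k₁ − k₂)/(k₁ + k₂), so R = r² = 0.1410 and T = 1 − R = 0.8590.

T = 0.859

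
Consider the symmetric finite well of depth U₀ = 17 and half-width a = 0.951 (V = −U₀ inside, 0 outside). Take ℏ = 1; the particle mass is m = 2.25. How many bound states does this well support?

N = 6

Define the well-strength parameter z₀ = (a/ℏ)√(2mU₀) = 0.951 × √(2·2.25·17) = 8.318.
The even/odd transcendental equations gain one root per π/2 in z₀, giving N = 1 + ⌊2z₀/π⌋ = 1 + ⌊5.295⌋ = 6.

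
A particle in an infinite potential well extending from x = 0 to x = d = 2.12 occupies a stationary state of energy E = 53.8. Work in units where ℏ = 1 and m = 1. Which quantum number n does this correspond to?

n = 7

From E_n = n²π²ℏ²/(2md²) invert to n = √(2md²E)/(πℏ).
n = (2.12/π) × √(2 × 1 × 53.8) = 7.000 → n = 7.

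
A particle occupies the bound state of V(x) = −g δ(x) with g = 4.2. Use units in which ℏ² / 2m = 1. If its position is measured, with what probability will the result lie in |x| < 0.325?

P = 0.745

The normalised bound state is ψ = √κ e^{−κ|x|} with κ = mg/ℏ² = 2.100.
P(|x| < d) = ∫_{−d}^{d} κ e^{−2κ|x|} dx = 1 − e^{−2κd} = 1 − e^{−1.365} = 0.7446.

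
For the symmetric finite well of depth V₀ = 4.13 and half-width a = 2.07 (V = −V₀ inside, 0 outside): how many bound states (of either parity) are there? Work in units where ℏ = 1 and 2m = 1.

The dimensionless depth is z₀ = a√(2mV₀)/ℏ = 2.07 × √(4.130) = 4.207.
The even/odd transcendental equations gain one root per π/2 in z₀, giving N = 1 + ⌊2z₀/π⌋ = 1 + ⌊2.678⌋ = 3.

N = 3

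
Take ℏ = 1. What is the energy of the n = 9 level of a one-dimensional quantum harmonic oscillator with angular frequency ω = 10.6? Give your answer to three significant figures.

Using E_n = (n + ½)ℏω: E_9 = 9.5 × 10.6 = 100.7.

E = 101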